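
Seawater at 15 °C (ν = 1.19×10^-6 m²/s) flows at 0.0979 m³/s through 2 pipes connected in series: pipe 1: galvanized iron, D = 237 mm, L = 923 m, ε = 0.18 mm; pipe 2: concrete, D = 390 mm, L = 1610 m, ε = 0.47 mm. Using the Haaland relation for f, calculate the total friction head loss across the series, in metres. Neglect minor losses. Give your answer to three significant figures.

Pipe 1: V = 2.219 m/s, Re = 4.42×10^5, ε/D = 7.59×10^-4, f = 0.01913, h_1 = f(L/D)V²/2g = 18.70 m
Pipe 2: V = 0.8195 m/s, Re = 2.69×10^5, ε/D = 0.00121, f = 0.02143, h_2 = f(L/D)V²/2g = 3.029 m
Series → Q common, losses add: H = Σh = 21.73 m

H ≈ 21.7 m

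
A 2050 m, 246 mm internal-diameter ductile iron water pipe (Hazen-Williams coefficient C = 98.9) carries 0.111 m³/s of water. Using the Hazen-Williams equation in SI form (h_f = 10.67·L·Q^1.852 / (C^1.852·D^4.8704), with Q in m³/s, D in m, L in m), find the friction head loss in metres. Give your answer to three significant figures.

h_f ≈ 69.7 m

h_f = 10.67·2050·0.111^1.852 / (98.9^1.852·0.246^4.8704) = 69.69 m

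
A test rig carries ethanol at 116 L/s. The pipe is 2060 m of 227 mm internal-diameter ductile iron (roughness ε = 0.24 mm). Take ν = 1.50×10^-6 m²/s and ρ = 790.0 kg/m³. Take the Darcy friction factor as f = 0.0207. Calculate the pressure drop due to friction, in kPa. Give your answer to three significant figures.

V = 4Q/(πD²) = 4·0.116/(π·0.227²) = 2.866 m/s
h_f = f(L/D)V²/(2g) = 0.02070·(2060/0.227)·2.866²/(2·9.81) = 78.66 m
Δp = ρg·h_f = 790.0·9.81·78.66 = 609.6 kPa

Δp ≈ 610 kPa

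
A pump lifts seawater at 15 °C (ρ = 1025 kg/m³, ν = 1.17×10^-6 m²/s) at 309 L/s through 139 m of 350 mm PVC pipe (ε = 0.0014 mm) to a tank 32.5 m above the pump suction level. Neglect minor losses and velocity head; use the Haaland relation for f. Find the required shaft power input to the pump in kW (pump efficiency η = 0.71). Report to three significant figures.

P_shaft ≈ 153 kW

V = 4Q/(πD²) = 3.212 m/s; Re = 9.61×10^5; ε/D = 4.00×10^-6; f = 0.01173
h_f = f(L/D)V²/2g = 2.449 m
Total head H = z + h_f = 32.5 + 2.449 = 34.95 m
P_hyd = ρgQH = 1025·9.81·0.309·34.95 = 108.6 kW
P_shaft = P_hyd/η = 108.6/0.71 = 152.9 kW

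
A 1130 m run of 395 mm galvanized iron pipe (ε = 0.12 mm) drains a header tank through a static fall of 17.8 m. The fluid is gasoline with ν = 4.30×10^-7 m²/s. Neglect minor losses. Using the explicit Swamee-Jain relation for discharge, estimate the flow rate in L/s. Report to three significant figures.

Swamee-Jain (Type II): Q = -0.965·√(gD⁵h_f/L)·ln[ε/(3.7D) + √(3.17ν²L/(gD³h_f))]
√(gD⁵h_f/L) = √(9.81·0.395⁵·17.8/1130) = 0.03855
ε/(3.7D) = 8.21×10^-5; √(3.17ν²L/(gD³h_f)) = 7.85×10^-6
Q = -0.965·0.03855·ln(8.995×10^-5) = 0.3465 m³/s
Check: V = 2.83 m/s, Re = 2.60×10^6, f = 0.01534, h_f = 17.9 m ≈ 17.8 m ✓

Q ≈ 347 L/s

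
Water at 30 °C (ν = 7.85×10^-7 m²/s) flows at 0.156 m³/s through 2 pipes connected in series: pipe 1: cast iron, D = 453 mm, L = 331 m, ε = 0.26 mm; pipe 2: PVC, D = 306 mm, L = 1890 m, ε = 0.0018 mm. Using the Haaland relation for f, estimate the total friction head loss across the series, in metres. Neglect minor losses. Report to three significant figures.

Pipe 1: V = 0.9679 m/s, Re = 5.59×10^5, ε/D = 5.74×10^-4, f = 0.01796, h_1 = f(L/D)V²/2g = 0.6265 m
Pipe 2: V = 2.121 m/s, Re = 8.27×10^5, ε/D = 5.88×10^-6, f = 0.01205, h_2 = f(L/D)V²/2g = 17.08 m
Series → Q common, losses add: H = Σh = 17.70 m

H ≈ 17.7 m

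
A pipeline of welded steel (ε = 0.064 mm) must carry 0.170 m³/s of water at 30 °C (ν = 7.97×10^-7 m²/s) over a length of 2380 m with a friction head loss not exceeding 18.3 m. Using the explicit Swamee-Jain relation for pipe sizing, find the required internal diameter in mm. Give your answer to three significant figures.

Swamee-Jain (Type III): D = 0.66·[ε^1.25·(LQ²/(gh_f))^4.75 + ν·Q^9.4·(L/(gh_f))^5.2]^0.04
LQ²/(gh_f) = 0.3831; L/(gh_f) = 13.26
Term 1 = ε^1.25·(…)^4.75 = 6.01×10^-8; Term 2 = ν·Q^9.4·(…)^5.2 = 3.19×10^-8
D = 0.66·(6.01×10^-8 + 3.19×10^-8)^0.04 = 0.3452 m = 345 mm
Check: V = 1.82 m/s, Re = 7.87×10^5, f = 0.01483, h_f = 17.2 m ≈ 18.3 m ✓

D ≈ 345 mm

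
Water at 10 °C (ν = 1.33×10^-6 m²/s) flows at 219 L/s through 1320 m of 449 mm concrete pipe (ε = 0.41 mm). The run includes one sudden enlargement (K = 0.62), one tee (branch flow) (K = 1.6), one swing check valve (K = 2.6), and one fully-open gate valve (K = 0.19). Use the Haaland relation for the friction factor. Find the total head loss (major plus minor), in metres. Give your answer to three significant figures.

V = 4Q/(πD²) = 1.383 m/s; V²/2g = 0.09750 m
Re = 4.67×10^5, ε/D = 9.13×10^-4 → f = 0.01984 (Haaland)
Major: h_f = f(L/D)·V²/2g = 0.01984·2940·0.09750 = 5.687 m
Minor: ΣK = 5.01; h_m = ΣK·V²/2g = 0.4885 m
Total H_L = 5.687 + 0.4885 = 6.176 m

H_L ≈ 6.18 m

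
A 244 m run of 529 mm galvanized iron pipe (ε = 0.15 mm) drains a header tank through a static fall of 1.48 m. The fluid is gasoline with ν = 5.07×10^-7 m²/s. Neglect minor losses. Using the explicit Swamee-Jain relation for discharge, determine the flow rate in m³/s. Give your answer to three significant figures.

Swamee-Jain (Type II): Q = -0.965·√(gD⁵h_f/L)·ln[ε/(3.7D) + √(3.17ν²L/(gD³h_f))]
√(gD⁵h_f/L) = √(9.81·0.529⁵·1.48/244) = 0.04965
ε/(3.7D) = 7.66×10^-5; √(3.17ν²L/(gD³h_f)) = 9.62×10^-6
Q = -0.965·0.04965·ln(8.625×10^-5) = 0.4484 m³/s
Check: V = 2.04 m/s, Re = 2.13×10^6, f = 0.01521, h_f = 1.49 m ≈ 1.48 m ✓

Q ≈ 0.448 m³/s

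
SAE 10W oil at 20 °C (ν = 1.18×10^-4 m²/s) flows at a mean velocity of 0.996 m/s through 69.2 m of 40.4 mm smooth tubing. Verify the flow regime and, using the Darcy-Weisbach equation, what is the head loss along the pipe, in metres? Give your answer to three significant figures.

h_f ≈ 16.3 m

Re = VD/ν = 0.996·0.04040/1.18×10^-4 = 341 → laminar (Re < 2300)
f = 64/Re = 0.1877
h_f = f(L/D)V²/(2g) = 0.1877·(69.2/0.04040)·0.996²/(2·9.81) = 16.25 m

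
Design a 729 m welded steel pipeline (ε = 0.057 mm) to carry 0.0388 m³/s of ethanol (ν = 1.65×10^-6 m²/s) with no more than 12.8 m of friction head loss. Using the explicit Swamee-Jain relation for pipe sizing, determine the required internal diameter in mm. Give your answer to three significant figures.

Swamee-Jain (Type III): D = 0.66·[ε^1.25·(LQ²/(gh_f))^4.75 + ν·Q^9.4·(L/(gh_f))^5.2]^0.04
LQ²/(gh_f) = 0.008740; L/(gh_f) = 5.806
Term 1 = ε^1.25·(…)^4.75 = 8.26×10^-16; Term 2 = ν·Q^9.4·(…)^5.2 = 8.40×10^-16
D = 0.66·(8.26×10^-16 + 8.40×10^-16)^0.04 = 0.1692 m = 169 mm
Check: V = 1.73 m/s, Re = 1.77×10^5, f = 0.01826, h_f = 11.9 m ≈ 12.8 m ✓

D ≈ 169 mm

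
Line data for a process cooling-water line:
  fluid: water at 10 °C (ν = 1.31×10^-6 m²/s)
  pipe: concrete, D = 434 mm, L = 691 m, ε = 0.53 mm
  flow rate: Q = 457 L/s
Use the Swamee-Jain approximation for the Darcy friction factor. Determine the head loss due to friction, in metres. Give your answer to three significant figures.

V = 4Q/(πD²) = 4·0.457/(π·0.434²) = 3.089 m/s
Re = VD/ν = 3.089·0.434/1.31×10^-6 = 1.02×10^6 → turbulent
ε/D = 0.53/434 = 0.00122
Swamee-Jain: f = 0.02097
h_f = f(L/D)V²/(2g) = 0.02097·(691/0.434)·3.089²/(2·9.81) = 16.24 m

h_f ≈ 16.2 m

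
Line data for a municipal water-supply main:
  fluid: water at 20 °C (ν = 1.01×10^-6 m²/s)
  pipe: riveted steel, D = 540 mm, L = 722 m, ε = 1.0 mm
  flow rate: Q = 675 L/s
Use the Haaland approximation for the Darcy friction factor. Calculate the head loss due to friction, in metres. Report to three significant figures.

V = 4Q/(πD²) = 4·0.675/(π·0.540²) = 2.947 m/s
Re = VD/ν = 2.947·0.540/1.01×10^-6 = 1.58×10^6 → turbulent
ε/D = 1.0/540 = 0.00185
Haaland: f = 0.02310
h_f = f(L/D)V²/(2g) = 0.02310·(722/0.540)·2.947²/(2·9.81) = 13.68 m

h_f ≈ 13.7 m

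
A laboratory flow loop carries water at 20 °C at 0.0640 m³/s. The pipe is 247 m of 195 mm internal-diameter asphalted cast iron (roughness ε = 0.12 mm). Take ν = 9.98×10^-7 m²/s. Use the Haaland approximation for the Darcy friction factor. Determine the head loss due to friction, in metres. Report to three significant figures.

V = 4Q/(πD²) = 4·0.0640/(π·0.195²) = 2.143 m/s
Re = VD/ν = 2.143·0.195/9.98×10^-7 = 4.19×10^5 → turbulent
ε/D = 0.12/195 = 6.15×10^-4
Haaland: f = 0.01840
h_f = f(L/D)V²/(2g) = 0.01840·(247/0.195)·2.143²/(2·9.81) = 5.457 m

h_f ≈ 5.46 m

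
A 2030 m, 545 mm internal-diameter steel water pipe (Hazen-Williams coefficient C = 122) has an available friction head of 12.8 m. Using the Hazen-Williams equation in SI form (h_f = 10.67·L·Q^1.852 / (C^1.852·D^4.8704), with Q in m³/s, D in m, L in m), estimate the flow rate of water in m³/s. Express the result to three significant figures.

Q ≈ 0.447 m³/s

Rearranging: Q = [h_f·C^1.852·D^4.8704 / (10.67·L)]^(1/1.852)
Q = [12.8·122^1.852·0.545^4.8704 / (10.67·2030)]^0.540 = 0.4466 m³/s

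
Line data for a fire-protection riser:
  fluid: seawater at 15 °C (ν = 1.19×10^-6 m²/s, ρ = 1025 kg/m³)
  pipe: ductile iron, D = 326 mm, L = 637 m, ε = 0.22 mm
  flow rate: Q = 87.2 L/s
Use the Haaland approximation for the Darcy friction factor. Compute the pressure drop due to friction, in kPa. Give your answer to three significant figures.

Δp ≈ 20.8 kPa

V = 4Q/(πD²) = 4·0.0872/(π·0.326²) = 1.045 m/s
Re = VD/ν = 1.045·0.326/1.19×10^-6 = 2.86×10^5 → turbulent
ε/D = 0.22/326 = 6.75×10^-4
Haaland: f = 0.01907
h_f = f(L/D)V²/(2g) = 0.01907·(637/0.326)·1.045²/(2·9.81) = 2.073 m
Δp = ρg·h_f = 1025·9.81·2.073 = 20.84 kPa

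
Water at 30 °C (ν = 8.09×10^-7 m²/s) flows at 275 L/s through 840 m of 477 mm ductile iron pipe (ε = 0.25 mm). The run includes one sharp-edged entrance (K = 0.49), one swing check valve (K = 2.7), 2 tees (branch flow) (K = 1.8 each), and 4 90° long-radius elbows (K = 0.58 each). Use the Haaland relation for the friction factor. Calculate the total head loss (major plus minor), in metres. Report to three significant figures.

H_L ≈ 4.79 m

V = 4Q/(πD²) = 1.539 m/s; V²/2g = 0.1207 m
Re = 9.07×10^5, ε/D = 5.24×10^-4 → f = 0.01738 (Haaland)
Major: h_f = f(L/D)·V²/2g = 0.01738·1761·0.1207 = 3.694 m
Minor: ΣK = 9.11; h_m = ΣK·V²/2g = 1.100 m
Total H_L = 3.694 + 1.100 = 4.793 m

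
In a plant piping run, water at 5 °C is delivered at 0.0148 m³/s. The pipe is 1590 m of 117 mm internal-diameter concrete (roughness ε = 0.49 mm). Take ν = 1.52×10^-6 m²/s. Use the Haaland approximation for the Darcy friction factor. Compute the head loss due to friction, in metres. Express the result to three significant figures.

h_f ≈ 39.1 m

V = 4Q/(πD²) = 4·0.0148/(π·0.117²) = 1.377 m/s
Re = VD/ν = 1.377·0.117/1.52×10^-6 = 1.06×10^5 → turbulent
ε/D = 0.49/117 = 0.00419
Haaland: f = 0.02976
h_f = f(L/D)V²/(2g) = 0.02976·(1590/0.117)·1.377²/(2·9.81) = 39.06 m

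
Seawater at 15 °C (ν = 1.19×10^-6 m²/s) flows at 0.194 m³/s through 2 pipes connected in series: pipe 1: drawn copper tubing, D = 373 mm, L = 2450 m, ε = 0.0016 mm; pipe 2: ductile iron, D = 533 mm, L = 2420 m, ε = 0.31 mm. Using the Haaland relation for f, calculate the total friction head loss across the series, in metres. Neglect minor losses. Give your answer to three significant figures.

H ≈ 16.8 m

Pipe 1: V = 1.775 m/s, Re = 5.56×10^5, ε/D = 4.29×10^-6, f = 0.01287, h_1 = f(L/D)V²/2g = 13.58 m
Pipe 2: V = 0.8695 m/s, Re = 3.89×10^5, ε/D = 5.82×10^-4, f = 0.01828, h_2 = f(L/D)V²/2g = 3.197 m
Series → Q common, losses add: H = Σh = 16.77 m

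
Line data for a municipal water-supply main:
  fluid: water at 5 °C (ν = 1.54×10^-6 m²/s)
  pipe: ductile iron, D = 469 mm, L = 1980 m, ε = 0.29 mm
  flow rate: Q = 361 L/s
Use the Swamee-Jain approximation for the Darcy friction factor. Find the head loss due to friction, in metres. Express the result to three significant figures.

h_f ≈ 17.2 m

V = 4Q/(πD²) = 4·0.361/(π·0.469²) = 2.090 m/s
Re = VD/ν = 2.090·0.469/1.54×10^-6 = 6.36×10^5 → turbulent
ε/D = 0.29/469 = 6.18×10^-4
Swamee-Jain: f = 0.01830
h_f = f(L/D)V²/(2g) = 0.01830·(1980/0.469)·2.090²/(2·9.81) = 17.20 m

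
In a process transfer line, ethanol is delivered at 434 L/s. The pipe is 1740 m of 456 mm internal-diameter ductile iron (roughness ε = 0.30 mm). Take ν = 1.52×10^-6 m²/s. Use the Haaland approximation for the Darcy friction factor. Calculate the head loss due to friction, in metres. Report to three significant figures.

h_f ≈ 25.1 m

V = 4Q/(πD²) = 4·0.434/(π·0.456²) = 2.657 m/s
Re = VD/ν = 2.657·0.456/1.52×10^-6 = 7.97×10^5 → turbulent
ε/D = 0.30/456 = 6.58×10^-4
Haaland: f = 0.01826
h_f = f(L/D)V²/(2g) = 0.01826·(1740/0.456)·2.657²/(2·9.81) = 25.08 m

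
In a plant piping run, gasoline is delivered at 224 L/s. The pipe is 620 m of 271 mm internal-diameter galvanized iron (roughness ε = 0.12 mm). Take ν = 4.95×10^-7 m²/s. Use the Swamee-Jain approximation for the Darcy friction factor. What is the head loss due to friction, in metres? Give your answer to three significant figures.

V = 4Q/(πD²) = 4·0.224/(π·0.271²) = 3.883 m/s
Re = VD/ν = 3.883·0.271/4.95×10^-7 = 2.13×10^6 → turbulent
ε/D = 0.12/271 = 4.43×10^-4
Swamee-Jain: f = 0.01659
h_f = f(L/D)V²/(2g) = 0.01659·(620/0.271)·3.883²/(2·9.81) = 29.18 m

h_f ≈ 29.2 m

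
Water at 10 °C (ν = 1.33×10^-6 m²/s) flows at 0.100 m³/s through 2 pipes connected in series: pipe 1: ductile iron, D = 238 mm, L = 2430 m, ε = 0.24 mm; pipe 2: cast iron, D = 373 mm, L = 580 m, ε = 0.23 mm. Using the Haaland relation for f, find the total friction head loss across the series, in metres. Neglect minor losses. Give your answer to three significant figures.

H ≈ 54.8 m

Pipe 1: V = 2.248 m/s, Re = 4.02×10^5, ε/D = 0.00101, f = 0.02035, h_1 = f(L/D)V²/2g = 53.52 m
Pipe 2: V = 0.9152 m/s, Re = 2.57×10^5, ε/D = 6.17×10^-4, f = 0.01890, h_2 = f(L/D)V²/2g = 1.254 m
Series → Q common, losses add: H = Σh = 54.77 m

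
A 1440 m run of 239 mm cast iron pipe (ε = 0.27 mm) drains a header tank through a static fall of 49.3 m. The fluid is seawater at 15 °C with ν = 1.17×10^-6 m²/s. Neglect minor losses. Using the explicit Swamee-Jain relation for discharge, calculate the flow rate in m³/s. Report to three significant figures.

Swamee-Jain (Type II): Q = -0.965·√(gD⁵h_f/L)·ln[ε/(3.7D) + √(3.17ν²L/(gD³h_f))]
√(gD⁵h_f/L) = √(9.81·0.239⁵·49.3/1440) = 0.01618
ε/(3.7D) = 3.05×10^-4; √(3.17ν²L/(gD³h_f)) = 3.08×10^-5
Q = -0.965·0.01618·ln(3.361×10^-4) = 0.1249 m³/s
Check: V = 2.78 m/s, Re = 5.69×10^5, f = 0.02083, h_f = 49.6 m ≈ 49.3 m ✓

Q ≈ 0.125 m³/s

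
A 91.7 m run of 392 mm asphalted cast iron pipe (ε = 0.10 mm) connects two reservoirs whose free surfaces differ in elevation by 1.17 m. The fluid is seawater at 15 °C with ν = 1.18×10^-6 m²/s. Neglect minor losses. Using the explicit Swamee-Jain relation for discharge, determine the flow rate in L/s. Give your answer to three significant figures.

Q ≈ 305 L/s

Swamee-Jain (Type II): Q = -0.965·√(gD⁵h_f/L)·ln[ε/(3.7D) + √(3.17ν²L/(gD³h_f))]
√(gD⁵h_f/L) = √(9.81·0.392⁵·1.17/91.7) = 0.03404
ε/(3.7D) = 6.89×10^-5; √(3.17ν²L/(gD³h_f)) = 2.42×10^-5
Q = -0.965·0.03404·ln(9.314×10^-5) = 0.3049 m³/s
Check: V = 2.53 m/s, Re = 8.39×10^5, f = 0.01548, h_f = 1.18 m ≈ 1.17 m ✓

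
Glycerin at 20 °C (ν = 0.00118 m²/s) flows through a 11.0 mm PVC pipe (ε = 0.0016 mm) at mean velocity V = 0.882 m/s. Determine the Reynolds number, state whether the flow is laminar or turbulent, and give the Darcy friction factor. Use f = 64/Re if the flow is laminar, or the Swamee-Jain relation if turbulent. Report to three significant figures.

Re = VD/ν = 0.8820·0.0110/0.00118 = 8.22
Re < 2300 → laminar → f = 64/Re = 7.784

Re ≈ 8.22; laminar; f = 64/Re ≈ 7.78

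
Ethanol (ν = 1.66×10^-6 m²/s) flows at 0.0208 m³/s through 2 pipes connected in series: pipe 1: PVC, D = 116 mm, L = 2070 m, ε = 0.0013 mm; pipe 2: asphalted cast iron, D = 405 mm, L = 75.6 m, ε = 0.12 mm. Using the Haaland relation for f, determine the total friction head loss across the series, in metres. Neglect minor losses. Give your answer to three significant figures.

Pipe 1: V = 1.968 m/s, Re = 1.38×10^5, ε/D = 1.12×10^-5, f = 0.01675, h_1 = f(L/D)V²/2g = 59.00 m
Pipe 2: V = 0.1615 m/s, Re = 3.94×10^4, ε/D = 2.96×10^-4, f = 0.02265, h_2 = f(L/D)V²/2g = 0.005618 m
Series → Q common, losses add: H = Σh = 59.00 m

H ≈ 59.0 m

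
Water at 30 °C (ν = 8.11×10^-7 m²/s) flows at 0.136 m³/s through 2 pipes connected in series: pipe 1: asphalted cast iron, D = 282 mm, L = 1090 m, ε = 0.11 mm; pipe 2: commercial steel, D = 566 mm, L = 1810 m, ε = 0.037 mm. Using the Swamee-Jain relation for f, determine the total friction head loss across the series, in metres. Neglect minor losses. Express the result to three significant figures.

Pipe 1: V = 2.177 m/s, Re = 7.57×10^5, ε/D = 3.90×10^-4, f = 0.01669, h_1 = f(L/D)V²/2g = 15.59 m
Pipe 2: V = 0.5405 m/s, Re = 3.77×10^5, ε/D = 6.54×10^-5, f = 0.01459, h_2 = f(L/D)V²/2g = 0.6949 m
Series → Q common, losses add: H = Σh = 16.28 m

H ≈ 16.3 m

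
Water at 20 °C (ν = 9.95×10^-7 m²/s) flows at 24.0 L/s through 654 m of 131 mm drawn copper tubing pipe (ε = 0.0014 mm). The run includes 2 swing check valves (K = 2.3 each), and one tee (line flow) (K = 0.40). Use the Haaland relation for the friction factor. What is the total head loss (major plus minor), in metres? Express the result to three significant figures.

V = 4Q/(πD²) = 1.781 m/s; V²/2g = 0.1616 m
Re = 2.34×10^5, ε/D = 1.07×10^-5 → f = 0.01510 (Haaland)
Major: h_f = f(L/D)·V²/2g = 0.01510·4992·0.1616 = 12.18 m
Minor: ΣK = 5.00; h_m = ΣK·V²/2g = 0.8080 m
Total H_L = 12.18 + 0.8080 = 12.99 m

H_L ≈ 13.0 m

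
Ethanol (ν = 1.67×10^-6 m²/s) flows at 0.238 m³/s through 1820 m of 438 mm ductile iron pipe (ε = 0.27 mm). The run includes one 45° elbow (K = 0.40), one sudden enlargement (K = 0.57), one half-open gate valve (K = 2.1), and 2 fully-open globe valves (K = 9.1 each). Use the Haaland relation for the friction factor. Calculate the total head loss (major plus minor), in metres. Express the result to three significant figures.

V = 4Q/(πD²) = 1.580 m/s; V²/2g = 0.1272 m
Re = 4.14×10^5, ε/D = 6.16×10^-4 → f = 0.01842 (Haaland)
Major: h_f = f(L/D)·V²/2g = 0.01842·4155·0.1272 = 9.733 m
Minor: ΣK = 21.3; h_m = ΣK·V²/2g = 2.705 m
Total H_L = 9.733 + 2.705 = 12.44 m

H_L ≈ 12.4 m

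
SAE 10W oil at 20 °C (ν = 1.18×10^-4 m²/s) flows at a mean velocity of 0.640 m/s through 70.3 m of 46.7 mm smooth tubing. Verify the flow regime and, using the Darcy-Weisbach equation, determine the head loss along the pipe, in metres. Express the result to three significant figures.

Re = VD/ν = 0.640·0.04670/1.18×10^-4 = 253 → laminar (Re < 2300)
f = 64/Re = 0.2527
h_f = f(L/D)V²/(2g) = 0.2527·(70.3/0.04670)·0.640²/(2·9.81) = 7.941 m

h_f ≈ 7.94 m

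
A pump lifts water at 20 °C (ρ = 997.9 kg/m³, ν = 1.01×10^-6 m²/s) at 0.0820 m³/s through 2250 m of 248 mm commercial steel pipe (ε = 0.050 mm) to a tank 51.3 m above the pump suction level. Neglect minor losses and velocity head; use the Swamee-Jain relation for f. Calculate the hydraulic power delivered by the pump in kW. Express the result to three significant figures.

V = 4Q/(πD²) = 1.698 m/s; Re = 4.17×10^5; ε/D = 2.02×10^-4; f = 0.01578
h_f = f(L/D)V²/2g = 21.03 m
Total head H = z + h_f = 51.3 + 21.03 = 72.33 m
P_hyd = ρgQH = 997.9·9.81·0.0820·72.33 = 58.06 kW

P_hyd ≈ 58.1 kW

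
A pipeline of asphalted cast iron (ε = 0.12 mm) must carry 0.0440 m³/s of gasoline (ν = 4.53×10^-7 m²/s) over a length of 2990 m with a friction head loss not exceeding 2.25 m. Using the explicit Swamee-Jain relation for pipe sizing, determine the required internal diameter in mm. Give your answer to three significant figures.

Swamee-Jain (Type III): D = 0.66·[ε^1.25·(LQ²/(gh_f))^4.75 + ν·Q^9.4·(L/(gh_f))^5.2]^0.04
LQ²/(gh_f) = 0.2623; L/(gh_f) = 135.5
Term 1 = ε^1.25·(…)^4.75 = 2.18×10^-8; Term 2 = ν·Q^9.4·(…)^5.2 = 9.77×10^-9
D = 0.66·(2.18×10^-8 + 9.77×10^-9)^0.04 = 0.3308 m = 331 mm
Check: V = 0.512 m/s, Re = 3.74×10^5, f = 0.01719, h_f = 2.08 m ≈ 2.25 m ✓

D ≈ 331 mm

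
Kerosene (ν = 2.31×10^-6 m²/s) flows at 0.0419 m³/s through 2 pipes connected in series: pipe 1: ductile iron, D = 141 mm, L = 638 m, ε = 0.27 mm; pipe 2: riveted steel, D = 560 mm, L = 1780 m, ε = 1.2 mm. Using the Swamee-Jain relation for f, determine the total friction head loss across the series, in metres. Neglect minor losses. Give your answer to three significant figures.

Pipe 1: V = 2.683 m/s, Re = 1.64×10^5, ε/D = 0.00191, f = 0.02445, h_1 = f(L/D)V²/2g = 40.60 m
Pipe 2: V = 0.1701 m/s, Re = 4.12×10^4, ε/D = 0.00214, f = 0.02763, h_2 = f(L/D)V²/2g = 0.1296 m
Series → Q common, losses add: H = Σh = 40.72 m

H ≈ 40.7 m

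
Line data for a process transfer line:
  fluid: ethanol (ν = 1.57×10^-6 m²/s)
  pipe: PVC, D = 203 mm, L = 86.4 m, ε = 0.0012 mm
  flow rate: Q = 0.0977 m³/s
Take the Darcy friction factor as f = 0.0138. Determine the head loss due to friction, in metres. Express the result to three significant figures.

h_f ≈ 2.73 m

V = 4Q/(πD²) = 4·0.0977/(π·0.203²) = 3.019 m/s
h_f = f(L/D)V²/(2g) = 0.01380·(86.4/0.203)·3.019²/(2·9.81) = 2.728 m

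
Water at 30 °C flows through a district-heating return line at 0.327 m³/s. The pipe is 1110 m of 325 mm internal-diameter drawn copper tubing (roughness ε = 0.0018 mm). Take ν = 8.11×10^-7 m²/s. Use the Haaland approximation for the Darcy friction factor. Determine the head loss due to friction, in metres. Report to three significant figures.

h_f ≈ 29.4 m

V = 4Q/(πD²) = 4·0.327/(π·0.325²) = 3.942 m/s
Re = VD/ν = 3.942·0.325/8.11×10^-7 = 1.58×10^6 → turbulent
ε/D = 0.0018/325 = 5.54×10^-6
Haaland: f = 0.01088
h_f = f(L/D)V²/(2g) = 0.01088·(1110/0.325)·3.942²/(2·9.81) = 29.42 m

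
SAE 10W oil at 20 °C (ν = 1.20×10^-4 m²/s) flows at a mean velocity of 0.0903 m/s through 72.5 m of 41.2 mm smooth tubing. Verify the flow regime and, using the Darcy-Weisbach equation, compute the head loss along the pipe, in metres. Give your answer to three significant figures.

h_f ≈ 1.51 m

Re = VD/ν = 0.0903·0.04120/1.20×10^-4 = 31.0 → laminar (Re < 2300)
f = 64/Re = 2.064
h_f = f(L/D)V²/(2g) = 2.064·(72.5/0.04120)·0.0903²/(2·9.81) = 1.510 m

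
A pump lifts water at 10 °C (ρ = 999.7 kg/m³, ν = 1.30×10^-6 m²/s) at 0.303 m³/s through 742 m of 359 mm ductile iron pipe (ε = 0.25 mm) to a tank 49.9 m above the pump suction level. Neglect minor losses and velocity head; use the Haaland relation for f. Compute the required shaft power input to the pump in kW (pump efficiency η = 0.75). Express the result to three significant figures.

P_shaft ≈ 267 kW

V = 4Q/(πD²) = 2.993 m/s; Re = 8.27×10^5; ε/D = 6.96×10^-4; f = 0.01847
h_f = f(L/D)V²/2g = 17.43 m
Total head H = z + h_f = 49.9 + 17.43 = 67.33 m
P_hyd = ρgQH = 999.7·9.81·0.303·67.33 = 200.1 kW
P_shaft = P_hyd/η = 200.1/0.75 = 266.8 kW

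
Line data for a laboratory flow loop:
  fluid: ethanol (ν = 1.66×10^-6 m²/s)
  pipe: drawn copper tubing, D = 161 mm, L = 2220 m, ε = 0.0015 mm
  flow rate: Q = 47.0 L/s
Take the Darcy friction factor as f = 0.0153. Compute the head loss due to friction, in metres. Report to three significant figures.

V = 4Q/(πD²) = 4·0.0470/(π·0.161²) = 2.309 m/s
h_f = f(L/D)V²/(2g) = 0.01530·(2220/0.161)·2.309²/(2·9.81) = 57.31 m

h_f ≈ 57.3 m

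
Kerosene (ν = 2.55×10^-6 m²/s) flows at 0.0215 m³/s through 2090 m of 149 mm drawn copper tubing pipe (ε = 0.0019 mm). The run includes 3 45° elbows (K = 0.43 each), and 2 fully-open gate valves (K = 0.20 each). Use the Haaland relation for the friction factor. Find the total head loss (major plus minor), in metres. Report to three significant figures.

V = 4Q/(πD²) = 1.233 m/s; V²/2g = 0.07749 m
Re = 7.20×10^4, ε/D = 1.28×10^-5 → f = 0.01915 (Haaland)
Major: h_f = f(L/D)·V²/2g = 0.01915·14027·0.07749 = 20.81 m
Minor: ΣK = 1.69; h_m = ΣK·V²/2g = 0.1310 m
Total H_L = 20.81 + 0.1310 = 20.94 m

H_L ≈ 20.9 m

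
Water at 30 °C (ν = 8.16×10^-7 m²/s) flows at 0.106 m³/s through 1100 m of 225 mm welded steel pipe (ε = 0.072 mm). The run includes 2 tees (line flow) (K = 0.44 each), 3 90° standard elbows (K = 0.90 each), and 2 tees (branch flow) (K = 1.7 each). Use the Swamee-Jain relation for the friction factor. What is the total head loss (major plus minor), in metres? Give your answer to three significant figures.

H_L ≈ 31.1 m

V = 4Q/(πD²) = 2.666 m/s; V²/2g = 0.3622 m
Re = 7.35×10^5, ε/D = 3.20×10^-4 → f = 0.01616 (Swamee-Jain)
Major: h_f = f(L/D)·V²/2g = 0.01616·4889·0.3622 = 28.62 m
Minor: ΣK = 6.98; h_m = ΣK·V²/2g = 2.528 m
Total H_L = 28.62 + 2.528 = 31.15 m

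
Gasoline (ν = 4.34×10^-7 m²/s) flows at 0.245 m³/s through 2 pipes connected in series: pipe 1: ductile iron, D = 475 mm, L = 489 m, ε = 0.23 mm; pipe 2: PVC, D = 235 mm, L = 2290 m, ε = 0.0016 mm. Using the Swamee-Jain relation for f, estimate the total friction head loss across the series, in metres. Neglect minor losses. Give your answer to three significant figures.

H ≈ 161 m

Pipe 1: V = 1.383 m/s, Re = 1.51×10^6, ε/D = 4.84×10^-4, f = 0.01701, h_1 = f(L/D)V²/2g = 1.706 m
Pipe 2: V = 5.649 m/s, Re = 3.06×10^6, ε/D = 6.81×10^-6, f = 0.01003, h_2 = f(L/D)V²/2g = 159.0 m
Series → Q common, losses add: H = Σh = 160.7 m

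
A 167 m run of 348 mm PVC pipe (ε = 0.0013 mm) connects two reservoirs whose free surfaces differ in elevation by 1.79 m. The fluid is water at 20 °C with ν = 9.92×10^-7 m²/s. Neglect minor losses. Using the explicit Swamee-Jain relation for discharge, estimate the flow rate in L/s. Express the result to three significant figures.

Swamee-Jain (Type II): Q = -0.965·√(gD⁵h_f/L)·ln[ε/(3.7D) + √(3.17ν²L/(gD³h_f))]
√(gD⁵h_f/L) = √(9.81·0.348⁵·1.79/167) = 0.02317
ε/(3.7D) = 1.01×10^-6; √(3.17ν²L/(gD³h_f)) = 2.65×10^-5
Q = -0.965·0.02317·ln(2.754×10^-5) = 0.2347 m³/s
Check: V = 2.47 m/s, Re = 8.66×10^5, f = 0.01198, h_f = 1.78 m ≈ 1.79 m ✓

Q ≈ 235 L/s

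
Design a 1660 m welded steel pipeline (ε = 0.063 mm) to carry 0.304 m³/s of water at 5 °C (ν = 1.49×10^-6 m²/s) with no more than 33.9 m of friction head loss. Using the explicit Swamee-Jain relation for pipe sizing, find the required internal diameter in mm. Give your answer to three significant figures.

Swamee-Jain (Type III): D = 0.66·[ε^1.25·(LQ²/(gh_f))^4.75 + ν·Q^9.4·(L/(gh_f))^5.2]^0.04
LQ²/(gh_f) = 0.4613; L/(gh_f) = 4.992
Term 1 = ε^1.25·(…)^4.75 = 1.42×10^-7; Term 2 = ν·Q^9.4·(…)^5.2 = 8.77×10^-8
D = 0.66·(1.42×10^-7 + 8.77×10^-8)^0.04 = 0.3581 m = 358 mm
Check: V = 3.02 m/s, Re = 7.25×10^5, f = 0.01482, h_f = 31.9 m ≈ 33.9 m ✓

D ≈ 358 mm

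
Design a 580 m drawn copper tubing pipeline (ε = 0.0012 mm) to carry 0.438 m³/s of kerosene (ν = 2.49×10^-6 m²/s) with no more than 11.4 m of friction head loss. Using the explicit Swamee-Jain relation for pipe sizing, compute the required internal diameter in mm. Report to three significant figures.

Swamee-Jain (Type III): D = 0.66·[ε^1.25·(LQ²/(gh_f))^4.75 + ν·Q^9.4·(L/(gh_f))^5.2]^0.04
LQ²/(gh_f) = 0.9950; L/(gh_f) = 5.186
Term 1 = ε^1.25·(…)^4.75 = 3.88×10^-8; Term 2 = ν·Q^9.4·(…)^5.2 = 5.54×10^-6
D = 0.66·(3.88×10^-8 + 5.54×10^-6)^0.04 = 0.4068 m = 407 mm
Check: V = 3.37 m/s, Re = 5.51×10^5, f = 0.01292, h_f = 10.7 m ≈ 11.4 m ✓

D ≈ 407 mm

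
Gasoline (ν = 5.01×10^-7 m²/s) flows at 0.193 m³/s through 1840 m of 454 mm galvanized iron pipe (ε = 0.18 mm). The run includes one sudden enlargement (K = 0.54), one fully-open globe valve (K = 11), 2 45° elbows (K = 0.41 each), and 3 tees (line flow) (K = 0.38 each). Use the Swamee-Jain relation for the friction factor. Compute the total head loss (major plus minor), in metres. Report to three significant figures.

H_L ≈ 5.83 m

V = 4Q/(πD²) = 1.192 m/s; V²/2g = 0.07245 m
Re = 1.08×10^6, ε/D = 3.96×10^-4 → f = 0.01651 (Swamee-Jain)
Major: h_f = f(L/D)·V²/2g = 0.01651·4053·0.07245 = 4.848 m
Minor: ΣK = 13.5; h_m = ΣK·V²/2g = 0.9780 m
Total H_L = 4.848 + 0.9780 = 5.826 m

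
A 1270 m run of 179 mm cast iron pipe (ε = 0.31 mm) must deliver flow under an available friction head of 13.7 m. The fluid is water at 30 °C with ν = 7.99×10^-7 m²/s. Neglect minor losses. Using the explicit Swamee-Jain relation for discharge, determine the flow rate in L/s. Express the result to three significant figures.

Q ≈ 32.1 L/s

Swamee-Jain (Type II): Q = -0.965·√(gD⁵h_f/L)·ln[ε/(3.7D) + √(3.17ν²L/(gD³h_f))]
√(gD⁵h_f/L) = √(9.81·0.179⁵·13.7/1270) = 0.004410
ε/(3.7D) = 4.68×10^-4; √(3.17ν²L/(gD³h_f)) = 5.77×10^-5
Q = -0.965·0.004410·ln(5.258×10^-4) = 0.03213 m³/s
Check: V = 1.28 m/s, Re = 2.86×10^5, f = 0.02340, h_f = 13.8 m ≈ 13.7 m ✓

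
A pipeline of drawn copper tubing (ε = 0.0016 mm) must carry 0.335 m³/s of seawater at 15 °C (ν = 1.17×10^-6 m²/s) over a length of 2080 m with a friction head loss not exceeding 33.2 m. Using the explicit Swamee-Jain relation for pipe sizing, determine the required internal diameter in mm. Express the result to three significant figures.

D ≈ 373 mm

Swamee-Jain (Type III): D = 0.66·[ε^1.25·(LQ²/(gh_f))^4.75 + ν·Q^9.4·(L/(gh_f))^5.2]^0.04
LQ²/(gh_f) = 0.7167; L/(gh_f) = 6.386
Term 1 = ε^1.25·(…)^4.75 = 1.17×10^-8; Term 2 = ν·Q^9.4·(…)^5.2 = 6.18×10^-7
D = 0.66·(1.17×10^-8 + 6.18×10^-7)^0.04 = 0.3728 m = 373 mm
Check: V = 3.07 m/s, Re = 9.78×10^5, f = 0.01176, h_f = 31.5 m ≈ 33.2 m ✓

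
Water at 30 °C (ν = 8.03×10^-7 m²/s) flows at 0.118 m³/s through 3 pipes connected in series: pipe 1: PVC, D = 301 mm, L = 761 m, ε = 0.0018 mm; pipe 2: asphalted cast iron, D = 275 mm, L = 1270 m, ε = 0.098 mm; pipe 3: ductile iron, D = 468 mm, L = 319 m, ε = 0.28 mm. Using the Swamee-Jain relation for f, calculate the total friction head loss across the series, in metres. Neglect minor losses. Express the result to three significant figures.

Pipe 1: V = 1.658 m/s, Re = 6.22×10^5, ε/D = 5.98×10^-6, f = 0.01271, h_1 = f(L/D)V²/2g = 4.503 m
Pipe 2: V = 1.987 m/s, Re = 6.80×10^5, ε/D = 3.56×10^-4, f = 0.01652, h_2 = f(L/D)V²/2g = 15.34 m
Pipe 3: V = 0.6860 m/s, Re = 4.00×10^5, ε/D = 5.98×10^-4, f = 0.01856, h_3 = f(L/D)V²/2g = 0.3034 m
Series → Q common, losses add: H = Σh = 20.15 m

H ≈ 20.1 m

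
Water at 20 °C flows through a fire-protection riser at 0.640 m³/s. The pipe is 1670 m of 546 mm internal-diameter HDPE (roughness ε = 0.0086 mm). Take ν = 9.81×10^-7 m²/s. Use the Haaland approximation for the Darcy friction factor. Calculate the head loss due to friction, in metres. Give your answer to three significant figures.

V = 4Q/(πD²) = 4·0.640/(π·0.546²) = 2.733 m/s
Re = VD/ν = 2.733·0.546/9.81×10^-7 = 1.52×10^6 → turbulent
ε/D = 0.0086/546 = 1.58×10^-5
Haaland: f = 0.01120
h_f = f(L/D)V²/(2g) = 0.01120·(1670/0.546)·2.733²/(2·9.81) = 13.04 m

h_f ≈ 13.0 m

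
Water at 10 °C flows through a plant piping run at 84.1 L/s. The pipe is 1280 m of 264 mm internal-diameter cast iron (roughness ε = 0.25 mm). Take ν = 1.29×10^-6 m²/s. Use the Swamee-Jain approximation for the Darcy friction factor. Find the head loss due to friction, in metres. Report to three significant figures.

V = 4Q/(πD²) = 4·0.0841/(π·0.264²) = 1.536 m/s
Re = VD/ν = 1.536·0.264/1.29×10^-6 = 3.14×10^5 → turbulent
ε/D = 0.25/264 = 9.47×10^-4
Swamee-Jain: f = 0.02048
h_f = f(L/D)V²/(2g) = 0.02048·(1280/0.264)·1.536²/(2·9.81) = 11.95 m

h_f ≈ 11.9 m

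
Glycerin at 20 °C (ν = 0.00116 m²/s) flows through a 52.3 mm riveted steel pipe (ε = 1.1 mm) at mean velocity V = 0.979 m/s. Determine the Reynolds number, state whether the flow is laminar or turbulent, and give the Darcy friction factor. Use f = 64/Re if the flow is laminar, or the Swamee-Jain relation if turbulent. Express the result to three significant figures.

Re = VD/ν = 0.9790·0.0523/0.00116 = 44.1
Re < 2300 → laminar → f = 64/Re = 1.450

Re ≈ 44.1; laminar; f = 64/Re ≈ 1.45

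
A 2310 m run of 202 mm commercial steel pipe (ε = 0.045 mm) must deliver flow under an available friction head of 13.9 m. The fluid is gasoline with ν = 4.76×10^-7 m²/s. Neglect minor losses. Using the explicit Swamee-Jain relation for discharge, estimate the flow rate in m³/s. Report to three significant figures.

Q ≈ 0.0397 m³/s

Swamee-Jain (Type II): Q = -0.965·√(gD⁵h_f/L)·ln[ε/(3.7D) + √(3.17ν²L/(gD³h_f))]
√(gD⁵h_f/L) = √(9.81·0.202⁵·13.9/2310) = 0.004456
ε/(3.7D) = 6.02×10^-5; √(3.17ν²L/(gD³h_f)) = 3.84×10^-5
Q = -0.965·0.004456·ln(9.863×10^-5) = 0.03966 m³/s
Check: V = 1.24 m/s, Re = 5.25×10^5, f = 0.01566, h_f = 14.0 m ≈ 13.9 m ✓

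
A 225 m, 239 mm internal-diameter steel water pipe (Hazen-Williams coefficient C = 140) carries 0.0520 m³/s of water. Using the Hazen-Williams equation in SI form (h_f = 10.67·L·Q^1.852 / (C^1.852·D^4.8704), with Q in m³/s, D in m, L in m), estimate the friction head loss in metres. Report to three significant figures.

h_f ≈ 1.14 m

h_f = 10.67·225·0.0520^1.852 / (140^1.852·0.239^4.8704) = 1.136 m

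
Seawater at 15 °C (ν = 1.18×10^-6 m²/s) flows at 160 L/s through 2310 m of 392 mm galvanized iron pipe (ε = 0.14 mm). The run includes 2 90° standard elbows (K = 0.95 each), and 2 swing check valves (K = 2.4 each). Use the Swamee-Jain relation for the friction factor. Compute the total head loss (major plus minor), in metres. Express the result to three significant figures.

V = 4Q/(πD²) = 1.326 m/s; V²/2g = 0.08958 m
Re = 4.40×10^5, ε/D = 3.57×10^-4 → f = 0.01695 (Swamee-Jain)
Major: h_f = f(L/D)·V²/2g = 0.01695·5893·0.08958 = 8.947 m
Minor: ΣK = 6.70; h_m = ΣK·V²/2g = 0.6002 m
Total H_L = 8.947 + 0.6002 = 9.547 m

H_L ≈ 9.55 m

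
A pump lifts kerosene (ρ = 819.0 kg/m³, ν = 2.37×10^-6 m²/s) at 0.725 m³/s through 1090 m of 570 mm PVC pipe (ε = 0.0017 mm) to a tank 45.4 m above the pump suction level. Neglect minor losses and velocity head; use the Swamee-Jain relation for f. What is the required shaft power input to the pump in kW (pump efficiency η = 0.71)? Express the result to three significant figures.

V = 4Q/(πD²) = 2.841 m/s; Re = 6.83×10^5; ε/D = 2.98×10^-6; f = 0.01245
h_f = f(L/D)V²/2g = 9.794 m
Total head H = z + h_f = 45.4 + 9.794 = 55.19 m
P_hyd = ρgQH = 819.0·9.81·0.725·55.19 = 321.5 kW
P_shaft = P_hyd/η = 321.5/0.71 = 452.8 kW

P_shaft ≈ 453 kW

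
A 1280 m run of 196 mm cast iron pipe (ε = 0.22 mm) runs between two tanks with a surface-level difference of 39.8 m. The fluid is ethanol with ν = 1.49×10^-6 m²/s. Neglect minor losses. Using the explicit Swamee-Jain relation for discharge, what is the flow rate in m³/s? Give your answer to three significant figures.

Swamee-Jain (Type II): Q = -0.965·√(gD⁵h_f/L)·ln[ε/(3.7D) + √(3.17ν²L/(gD³h_f))]
√(gD⁵h_f/L) = √(9.81·0.196⁵·39.8/1280) = 0.009393
ε/(3.7D) = 3.03×10^-4; √(3.17ν²L/(gD³h_f)) = 5.54×10^-5
Q = -0.965·0.009393·ln(3.587×10^-4) = 0.07191 m³/s
Check: V = 2.38 m/s, Re = 3.14×10^5, f = 0.02120, h_f = 40.1 m ≈ 39.8 m ✓

Q ≈ 0.0719 m³/s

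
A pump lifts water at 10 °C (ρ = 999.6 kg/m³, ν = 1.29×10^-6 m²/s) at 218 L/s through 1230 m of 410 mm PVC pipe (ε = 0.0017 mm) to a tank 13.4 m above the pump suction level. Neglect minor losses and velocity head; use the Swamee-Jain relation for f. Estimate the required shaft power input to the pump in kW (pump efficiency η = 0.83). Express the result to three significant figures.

V = 4Q/(πD²) = 1.651 m/s; Re = 5.25×10^5; ε/D = 4.15×10^-6; f = 0.01305
h_f = f(L/D)V²/2g = 5.439 m
Total head H = z + h_f = 13.4 + 5.439 = 18.84 m
P_hyd = ρgQH = 999.6·9.81·0.218·18.84 = 40.27 kW
P_shaft = P_hyd/η = 40.27/0.83 = 48.52 kW

P_shaft ≈ 48.5 kW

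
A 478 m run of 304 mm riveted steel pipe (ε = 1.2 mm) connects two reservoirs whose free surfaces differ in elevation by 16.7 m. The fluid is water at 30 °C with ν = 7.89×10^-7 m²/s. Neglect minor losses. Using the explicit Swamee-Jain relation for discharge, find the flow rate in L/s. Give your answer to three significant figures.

Swamee-Jain (Type II): Q = -0.965·√(gD⁵h_f/L)·ln[ε/(3.7D) + √(3.17ν²L/(gD³h_f))]
√(gD⁵h_f/L) = √(9.81·0.304⁵·16.7/478) = 0.02983
ε/(3.7D) = 0.00107; √(3.17ν²L/(gD³h_f)) = 1.43×10^-5
Q = -0.965·0.02983·ln(0.001081) = 0.1966 m³/s
Check: V = 2.71 m/s, Re = 1.04×10^6, f = 0.02848, h_f = 16.7 m ≈ 16.7 m ✓

Q ≈ 197 L/s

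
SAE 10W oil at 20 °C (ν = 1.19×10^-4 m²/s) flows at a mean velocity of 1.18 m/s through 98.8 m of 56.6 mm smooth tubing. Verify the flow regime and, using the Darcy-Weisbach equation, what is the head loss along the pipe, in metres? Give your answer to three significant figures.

Re = VD/ν = 1.18·0.05660/1.19×10^-4 = 561 → laminar (Re < 2300)
f = 64/Re = 0.1140
h_f = f(L/D)V²/(2g) = 0.1140·(98.8/0.05660)·1.18²/(2·9.81) = 14.13 m

h_f ≈ 14.1 m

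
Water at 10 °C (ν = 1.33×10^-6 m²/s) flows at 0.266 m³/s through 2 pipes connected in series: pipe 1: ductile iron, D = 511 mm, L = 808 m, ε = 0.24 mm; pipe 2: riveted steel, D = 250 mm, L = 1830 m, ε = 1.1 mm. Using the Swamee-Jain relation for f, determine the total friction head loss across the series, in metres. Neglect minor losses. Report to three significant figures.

Pipe 1: V = 1.297 m/s, Re = 4.98×10^5, ε/D = 4.70×10^-4, f = 0.01759, h_1 = f(L/D)V²/2g = 2.384 m
Pipe 2: V = 5.419 m/s, Re = 1.02×10^6, ε/D = 0.00440, f = 0.02939, h_2 = f(L/D)V²/2g = 322.0 m
Series → Q common, losses add: H = Σh = 324.4 m

H ≈ 324 m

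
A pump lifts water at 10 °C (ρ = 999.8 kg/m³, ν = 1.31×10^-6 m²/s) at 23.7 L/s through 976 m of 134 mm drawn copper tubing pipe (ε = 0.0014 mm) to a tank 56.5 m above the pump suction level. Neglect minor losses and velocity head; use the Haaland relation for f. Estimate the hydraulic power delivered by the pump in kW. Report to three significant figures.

V = 4Q/(πD²) = 1.681 m/s; Re = 1.72×10^5; ε/D = 1.04×10^-5; f = 0.01602
h_f = f(L/D)V²/2g = 16.80 m
Total head H = z + h_f = 56.5 + 16.80 = 73.30 m
P_hyd = ρgQH = 999.8·9.81·0.0237·73.30 = 17.04 kW

P_hyd ≈ 17.0 kW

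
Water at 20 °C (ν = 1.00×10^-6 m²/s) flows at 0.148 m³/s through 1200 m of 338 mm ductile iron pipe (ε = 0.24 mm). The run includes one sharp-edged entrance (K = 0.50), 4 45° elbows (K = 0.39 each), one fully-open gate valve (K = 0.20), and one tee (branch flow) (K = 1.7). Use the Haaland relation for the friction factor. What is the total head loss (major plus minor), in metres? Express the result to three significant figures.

H_L ≈ 9.77 m

V = 4Q/(πD²) = 1.649 m/s; V²/2g = 0.1387 m
Re = 5.58×10^5, ε/D = 7.10×10^-4 → f = 0.01873 (Haaland)
Major: h_f = f(L/D)·V²/2g = 0.01873·3550·0.1387 = 9.221 m
Minor: ΣK = 3.96; h_m = ΣK·V²/2g = 0.5491 m
Total H_L = 9.221 + 0.5491 = 9.770 m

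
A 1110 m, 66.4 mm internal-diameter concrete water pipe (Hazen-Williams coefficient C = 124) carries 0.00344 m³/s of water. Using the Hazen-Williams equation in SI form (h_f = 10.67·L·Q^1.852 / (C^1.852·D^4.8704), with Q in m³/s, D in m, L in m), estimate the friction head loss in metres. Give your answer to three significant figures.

h_f ≈ 23.5 m

h_f = 10.67·1110·0.00344^1.852 / (124^1.852·0.0664^4.8704) = 23.48 m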